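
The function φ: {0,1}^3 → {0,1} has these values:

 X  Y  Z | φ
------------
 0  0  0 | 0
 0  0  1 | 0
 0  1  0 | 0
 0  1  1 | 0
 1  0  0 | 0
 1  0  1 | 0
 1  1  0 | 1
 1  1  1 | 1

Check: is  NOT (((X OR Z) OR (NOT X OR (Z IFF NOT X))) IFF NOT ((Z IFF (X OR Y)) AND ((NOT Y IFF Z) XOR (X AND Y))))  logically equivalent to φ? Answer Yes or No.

Check the formula against φ row by row:
  X=0, Y=0, Z=0: formula gives 0, φ = 0 ✓
  X=0, Y=0, Z=1: formula gives 0, φ = 0 ✓
  X=0, Y=1, Z=0: formula gives 0, φ = 0 ✓
  X=0, Y=1, Z=1: formula gives 0, φ = 0 ✓
  X=1, Y=0, Z=0: formula gives 0, φ = 0 ✓
  X=1, Y=0, Z=1: formula gives 1, but φ = 0 ✗
A single disagreement suffices: at (1,0,1) they differ, so the formula does not compute φ.

No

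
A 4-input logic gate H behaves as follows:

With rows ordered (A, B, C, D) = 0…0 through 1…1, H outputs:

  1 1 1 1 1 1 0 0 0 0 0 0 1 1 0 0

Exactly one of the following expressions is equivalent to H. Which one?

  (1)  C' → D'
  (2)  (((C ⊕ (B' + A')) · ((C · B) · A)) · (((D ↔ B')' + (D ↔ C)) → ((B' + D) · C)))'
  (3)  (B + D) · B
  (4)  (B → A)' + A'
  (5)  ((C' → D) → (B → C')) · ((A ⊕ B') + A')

(1) disagrees with H on (0,0,0,1) (formula → 0, table → 1); rule it out.
(2) disagrees with H on (0,1,1,0) (formula → 1, table → 0); rule it out.
(3) disagrees with H on (0,0,0,0) (formula → 0, table → 1); rule it out.
(4) disagrees with H on (0,1,1,0) (formula → 1, table → 0); rule it out.
(5) is the remaining candidate, and it agrees with H on all 16 inputs.

5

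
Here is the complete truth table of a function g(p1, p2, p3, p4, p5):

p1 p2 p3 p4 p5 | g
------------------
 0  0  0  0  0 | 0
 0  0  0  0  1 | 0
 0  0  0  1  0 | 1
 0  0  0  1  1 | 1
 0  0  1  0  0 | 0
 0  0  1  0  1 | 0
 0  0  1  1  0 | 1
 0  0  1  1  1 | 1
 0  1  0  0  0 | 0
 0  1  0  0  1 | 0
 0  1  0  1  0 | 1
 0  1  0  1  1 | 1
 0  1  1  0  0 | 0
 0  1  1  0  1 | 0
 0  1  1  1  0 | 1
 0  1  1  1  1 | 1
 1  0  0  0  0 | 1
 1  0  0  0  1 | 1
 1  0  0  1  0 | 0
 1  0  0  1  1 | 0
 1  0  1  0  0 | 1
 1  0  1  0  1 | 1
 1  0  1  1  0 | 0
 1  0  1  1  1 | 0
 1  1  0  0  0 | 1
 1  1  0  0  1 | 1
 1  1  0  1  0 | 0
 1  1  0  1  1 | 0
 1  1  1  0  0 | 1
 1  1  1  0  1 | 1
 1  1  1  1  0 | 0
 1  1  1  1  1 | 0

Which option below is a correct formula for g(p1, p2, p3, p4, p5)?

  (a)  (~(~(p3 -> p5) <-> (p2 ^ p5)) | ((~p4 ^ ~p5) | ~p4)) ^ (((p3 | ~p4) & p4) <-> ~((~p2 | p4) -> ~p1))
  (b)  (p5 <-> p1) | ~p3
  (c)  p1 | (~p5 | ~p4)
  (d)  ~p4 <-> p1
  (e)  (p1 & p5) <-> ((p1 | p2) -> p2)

(a) disagrees with g on (0,0,0,1,0) (formula → 0, table → 1); rule it out.
(b) disagrees with g on (0,0,0,0,0) (formula → 1, table → 0); rule it out.
(c) disagrees with g on (0,0,0,0,0) (formula → 1, table → 0); rule it out.
(e) disagrees with g on (0,0,0,1,0) (formula → 0, table → 1); rule it out.
That leaves (d). Evaluating it on every row reproduces the table of g exactly.

d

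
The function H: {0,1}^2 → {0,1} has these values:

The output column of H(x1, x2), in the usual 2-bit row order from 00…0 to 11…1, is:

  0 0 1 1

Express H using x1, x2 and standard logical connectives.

H(x1, x2) = x1

The output simply equals x1.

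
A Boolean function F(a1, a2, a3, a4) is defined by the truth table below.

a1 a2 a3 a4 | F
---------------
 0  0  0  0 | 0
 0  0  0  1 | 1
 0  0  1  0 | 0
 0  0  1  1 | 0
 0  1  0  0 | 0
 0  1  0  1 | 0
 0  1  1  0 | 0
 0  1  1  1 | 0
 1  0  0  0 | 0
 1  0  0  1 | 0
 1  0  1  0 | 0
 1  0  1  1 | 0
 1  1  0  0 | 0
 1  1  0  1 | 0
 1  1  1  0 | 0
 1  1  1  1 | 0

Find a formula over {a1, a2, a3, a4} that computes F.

F(a1, a2, a3, a4) = ((not a1 and not a2) and not a3) and a4

Only row (0,0,0,1) gives 1. That row's minterm ¬a1·¬a2·¬a3·a4 is F directly.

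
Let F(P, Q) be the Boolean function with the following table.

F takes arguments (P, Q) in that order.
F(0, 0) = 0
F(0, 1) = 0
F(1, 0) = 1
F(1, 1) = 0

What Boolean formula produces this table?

F(P, Q) = P AND NOT Q

F is 1 on exactly one input, (1,0), whose minterm is P·¬Q. So F is just that conjunction.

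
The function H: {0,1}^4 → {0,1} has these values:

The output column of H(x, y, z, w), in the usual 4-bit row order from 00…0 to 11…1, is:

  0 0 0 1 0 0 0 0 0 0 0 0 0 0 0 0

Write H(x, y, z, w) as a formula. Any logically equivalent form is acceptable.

Only row (0,0,1,1) gives 1. That row's minterm ¬x·¬y·z·w is H directly.

H(x, y, z, w) = ((~x & ~y) & z) & w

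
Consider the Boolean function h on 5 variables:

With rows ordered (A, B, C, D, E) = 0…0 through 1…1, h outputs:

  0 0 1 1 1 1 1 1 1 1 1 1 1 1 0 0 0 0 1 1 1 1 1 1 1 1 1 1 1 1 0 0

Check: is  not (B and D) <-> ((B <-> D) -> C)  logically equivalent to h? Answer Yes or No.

Check the formula against h row by row:
  A=0, B=0, C=0, D=0, E=0: formula gives 0, h = 0 ✓
  A=0, B=0, C=0, D=0, E=1: formula gives 0, h = 0 ✓
  A=0, B=0, C=0, D=1, E=0: formula gives 1, h = 1 ✓
  A=0, B=0, C=0, D=1, E=1: formula gives 1, h = 1 ✓
  … (the remaining 28 rows also agree.)
All 32 rows match — the expression computes h exactly.

Yes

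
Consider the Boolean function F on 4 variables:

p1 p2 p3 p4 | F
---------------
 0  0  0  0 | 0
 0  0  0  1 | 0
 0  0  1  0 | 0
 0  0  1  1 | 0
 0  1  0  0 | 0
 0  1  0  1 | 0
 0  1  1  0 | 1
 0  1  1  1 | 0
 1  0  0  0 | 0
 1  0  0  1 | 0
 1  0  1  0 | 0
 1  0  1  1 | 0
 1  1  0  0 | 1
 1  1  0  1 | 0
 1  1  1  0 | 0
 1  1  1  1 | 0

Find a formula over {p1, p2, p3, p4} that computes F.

F=1 on 2 inputs: (0,1,1,0), (1,1,0,0). Reading each as a conjunction of literals (¬p1·p2·p3·¬p4, p1·p2·¬p3·¬p4) and taking the OR gives the canonical DNF.

F(p1, p2, p3, p4) = (((NOT p1 AND p2) AND p3) AND NOT p4) OR (((p1 AND p2) AND NOT p3) AND NOT p4)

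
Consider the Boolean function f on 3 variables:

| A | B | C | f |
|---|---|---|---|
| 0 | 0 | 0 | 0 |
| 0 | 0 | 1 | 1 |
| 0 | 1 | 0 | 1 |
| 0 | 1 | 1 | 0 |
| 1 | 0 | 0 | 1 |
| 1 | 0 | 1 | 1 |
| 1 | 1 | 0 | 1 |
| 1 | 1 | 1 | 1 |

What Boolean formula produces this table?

f(A, B, C) = ~(((~A & ~B) & ~C) | ((~A & B) & C))

There are just 2 zero rows: (0,0,0), (0,1,1). Their minterms are ¬A·¬B·¬C, ¬A·B·C; the OR of those covers precisely the 0-outputs, and negating it yields f.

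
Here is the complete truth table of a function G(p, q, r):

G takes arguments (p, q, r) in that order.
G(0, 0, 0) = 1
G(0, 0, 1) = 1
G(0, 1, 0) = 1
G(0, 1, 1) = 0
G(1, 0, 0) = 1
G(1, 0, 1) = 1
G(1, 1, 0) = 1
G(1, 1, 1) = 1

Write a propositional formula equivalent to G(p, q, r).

Only row (0,1,1) gives 0. So G is 1 everywhere except there — the complement of the minterm ¬p·q·r.

G(p, q, r) = ¬((¬p ∧ q) ∧ r)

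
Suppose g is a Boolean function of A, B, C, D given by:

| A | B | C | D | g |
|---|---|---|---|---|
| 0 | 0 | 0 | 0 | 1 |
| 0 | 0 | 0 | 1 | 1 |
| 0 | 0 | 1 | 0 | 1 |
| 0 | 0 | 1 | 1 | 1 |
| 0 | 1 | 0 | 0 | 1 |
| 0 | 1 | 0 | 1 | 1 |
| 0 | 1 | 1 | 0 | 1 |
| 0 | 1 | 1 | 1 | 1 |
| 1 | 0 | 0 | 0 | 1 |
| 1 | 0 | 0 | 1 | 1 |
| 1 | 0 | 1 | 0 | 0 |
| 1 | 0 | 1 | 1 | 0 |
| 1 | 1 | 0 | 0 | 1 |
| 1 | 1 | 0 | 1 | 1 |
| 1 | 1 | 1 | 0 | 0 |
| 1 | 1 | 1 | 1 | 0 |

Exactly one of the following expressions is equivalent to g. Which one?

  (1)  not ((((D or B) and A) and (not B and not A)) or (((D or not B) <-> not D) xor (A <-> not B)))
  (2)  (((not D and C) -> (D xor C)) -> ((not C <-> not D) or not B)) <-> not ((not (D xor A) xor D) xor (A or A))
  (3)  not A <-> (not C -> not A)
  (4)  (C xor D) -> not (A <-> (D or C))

(1) disagrees with g on (0,0,0,0) (formula → 0, table → 1); rule it out.
(2) disagrees with g on (0,0,0,0) (formula → 0, table → 1); rule it out.
(4) disagrees with g on (1,0,0,1) (formula → 0, table → 1); rule it out.
(3) is the remaining candidate, and it agrees with g on all 16 inputs.

3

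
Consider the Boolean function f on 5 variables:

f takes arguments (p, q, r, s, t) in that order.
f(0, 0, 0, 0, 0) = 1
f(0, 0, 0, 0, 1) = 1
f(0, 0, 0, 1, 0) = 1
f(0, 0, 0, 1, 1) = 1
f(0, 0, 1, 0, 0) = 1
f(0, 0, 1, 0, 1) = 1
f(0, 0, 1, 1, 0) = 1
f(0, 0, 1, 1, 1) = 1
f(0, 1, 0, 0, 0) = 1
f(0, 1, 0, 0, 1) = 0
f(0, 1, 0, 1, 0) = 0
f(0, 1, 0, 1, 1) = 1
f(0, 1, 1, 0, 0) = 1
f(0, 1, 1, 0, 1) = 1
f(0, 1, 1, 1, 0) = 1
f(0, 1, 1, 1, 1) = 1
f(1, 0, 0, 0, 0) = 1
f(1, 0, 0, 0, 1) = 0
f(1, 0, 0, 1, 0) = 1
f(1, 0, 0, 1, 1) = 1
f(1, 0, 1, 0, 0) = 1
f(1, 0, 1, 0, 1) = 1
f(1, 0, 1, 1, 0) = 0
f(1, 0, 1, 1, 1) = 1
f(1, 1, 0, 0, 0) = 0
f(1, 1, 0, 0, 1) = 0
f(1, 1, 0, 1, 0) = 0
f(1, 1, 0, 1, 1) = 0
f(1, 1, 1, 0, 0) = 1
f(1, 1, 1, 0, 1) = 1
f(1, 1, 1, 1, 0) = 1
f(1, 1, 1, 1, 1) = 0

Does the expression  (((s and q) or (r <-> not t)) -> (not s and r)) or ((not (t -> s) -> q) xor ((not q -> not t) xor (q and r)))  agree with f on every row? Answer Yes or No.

No

Test each input against both f and the formula:
  p=0, q=0, r=0, s=0, t=0: formula gives 1, f = 1 ✓
  p=0, q=0, r=0, s=0, t=1: formula gives 0, but f = 1 ✗
Since they disagree at (0,0,0,0,1), the expression is not a correct formula for f.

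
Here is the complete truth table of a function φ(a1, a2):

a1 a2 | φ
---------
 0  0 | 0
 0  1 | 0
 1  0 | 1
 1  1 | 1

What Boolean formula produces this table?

The output simply equals a1.

φ(a1, a2) = a1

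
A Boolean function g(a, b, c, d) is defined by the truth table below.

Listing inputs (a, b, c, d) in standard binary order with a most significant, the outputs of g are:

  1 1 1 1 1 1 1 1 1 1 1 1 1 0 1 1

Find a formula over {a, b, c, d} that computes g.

Only row (1,1,0,1) gives 0. So g is 1 everywhere except there — the complement of the minterm a·b·¬c·d.

g(a, b, c, d) = NOT (((a AND b) AND NOT c) AND d)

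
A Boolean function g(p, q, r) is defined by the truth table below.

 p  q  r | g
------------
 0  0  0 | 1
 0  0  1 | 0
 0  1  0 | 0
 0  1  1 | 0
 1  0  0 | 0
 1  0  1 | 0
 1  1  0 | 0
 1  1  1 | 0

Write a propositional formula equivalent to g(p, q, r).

g(p, q, r) = ~((p | q) | r)

The output is 1 only when every input is 0 — NOR of all inputs.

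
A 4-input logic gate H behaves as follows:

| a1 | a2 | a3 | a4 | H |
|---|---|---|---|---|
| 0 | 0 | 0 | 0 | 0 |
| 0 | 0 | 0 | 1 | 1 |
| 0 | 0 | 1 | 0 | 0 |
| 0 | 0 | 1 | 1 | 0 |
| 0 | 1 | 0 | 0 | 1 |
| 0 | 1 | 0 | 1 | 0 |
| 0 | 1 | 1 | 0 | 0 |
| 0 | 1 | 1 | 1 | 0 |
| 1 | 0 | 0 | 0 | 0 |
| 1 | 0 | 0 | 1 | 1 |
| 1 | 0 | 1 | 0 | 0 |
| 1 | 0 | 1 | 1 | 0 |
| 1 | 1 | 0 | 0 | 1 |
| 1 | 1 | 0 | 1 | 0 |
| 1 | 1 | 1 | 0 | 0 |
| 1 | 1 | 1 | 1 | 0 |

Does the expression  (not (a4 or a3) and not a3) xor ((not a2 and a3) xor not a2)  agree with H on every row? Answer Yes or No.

Yes

Check the formula against H row by row:
  a1=0, a2=0, a3=0, a4=0: formula gives 0, H = 0 ✓
  a1=0, a2=0, a3=0, a4=1: formula gives 1, H = 1 ✓
  a1=0, a2=0, a3=1, a4=0: formula gives 0, H = 0 ✓
  a1=0, a2=0, a3=1, a4=1: formula gives 0, H = 0 ✓
  …and likewise for the remaining 12 rows.
No disagreement on any input; they are logically equivalent.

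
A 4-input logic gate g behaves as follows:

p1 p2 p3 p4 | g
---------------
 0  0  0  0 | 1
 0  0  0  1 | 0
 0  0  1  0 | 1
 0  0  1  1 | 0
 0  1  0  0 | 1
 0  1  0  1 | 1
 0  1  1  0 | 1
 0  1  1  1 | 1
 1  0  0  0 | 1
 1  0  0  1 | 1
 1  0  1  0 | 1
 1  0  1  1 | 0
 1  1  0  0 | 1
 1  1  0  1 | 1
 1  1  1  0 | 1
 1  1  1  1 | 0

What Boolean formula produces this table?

The 0-rows are (0,0,0,1), (0,0,1,1), (1,0,1,1), (1,1,1,1). Take each as a conjunction (¬p1·¬p2·¬p3·p4, ¬p1·¬p2·p3·p4, p1·¬p2·p3·p4, p1·p2·p3·p4), form their disjunction, and complement — that gives a formula that is 1 everywhere g is.

g(p1, p2, p3, p4) = ¬((((((¬p1 ∧ ¬p2) ∧ ¬p3) ∧ p4) ∨ (((¬p1 ∧ ¬p2) ∧ p3) ∧ p4)) ∨ (((p1 ∧ ¬p2) ∧ p3) ∧ p4)) ∨ (((p1 ∧ p2) ∧ p3) ∧ p4))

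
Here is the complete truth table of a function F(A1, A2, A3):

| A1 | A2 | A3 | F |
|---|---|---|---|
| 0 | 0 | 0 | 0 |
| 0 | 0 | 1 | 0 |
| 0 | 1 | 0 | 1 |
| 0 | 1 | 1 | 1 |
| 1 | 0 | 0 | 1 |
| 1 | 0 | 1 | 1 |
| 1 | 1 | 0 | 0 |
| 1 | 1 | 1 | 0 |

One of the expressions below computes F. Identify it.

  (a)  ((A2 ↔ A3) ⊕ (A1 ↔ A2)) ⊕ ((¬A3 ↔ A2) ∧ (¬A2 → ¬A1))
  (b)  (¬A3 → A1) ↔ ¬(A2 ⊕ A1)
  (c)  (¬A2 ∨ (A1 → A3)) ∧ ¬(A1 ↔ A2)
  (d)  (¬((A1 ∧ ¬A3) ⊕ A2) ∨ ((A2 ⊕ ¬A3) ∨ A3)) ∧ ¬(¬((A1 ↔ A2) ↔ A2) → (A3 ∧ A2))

c

(a) fails at (1,0,1): the formula yields 0, F is 1.
(b) fails at (0,0,1): the formula yields 1, F is 0.
(d) fails at (0,0,0): the formula yields 1, F is 0.
That leaves (c). Evaluating it on every row reproduces the table of F exactly.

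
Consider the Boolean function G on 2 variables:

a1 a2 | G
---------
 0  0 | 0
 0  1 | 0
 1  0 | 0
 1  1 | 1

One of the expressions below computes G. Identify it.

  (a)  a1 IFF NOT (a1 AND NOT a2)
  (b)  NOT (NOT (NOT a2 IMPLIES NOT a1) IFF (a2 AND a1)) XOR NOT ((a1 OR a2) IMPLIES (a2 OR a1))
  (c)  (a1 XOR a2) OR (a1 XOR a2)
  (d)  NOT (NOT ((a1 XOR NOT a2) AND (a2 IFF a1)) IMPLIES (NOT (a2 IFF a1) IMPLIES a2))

a

(b) fails at (1,0): the formula yields 1, G is 0.
(c) fails at (0,1): the formula yields 1, G is 0.
(d) fails at (1,0): the formula yields 1, G is 0.
(a) is the remaining candidate, and it agrees with G on all 4 inputs.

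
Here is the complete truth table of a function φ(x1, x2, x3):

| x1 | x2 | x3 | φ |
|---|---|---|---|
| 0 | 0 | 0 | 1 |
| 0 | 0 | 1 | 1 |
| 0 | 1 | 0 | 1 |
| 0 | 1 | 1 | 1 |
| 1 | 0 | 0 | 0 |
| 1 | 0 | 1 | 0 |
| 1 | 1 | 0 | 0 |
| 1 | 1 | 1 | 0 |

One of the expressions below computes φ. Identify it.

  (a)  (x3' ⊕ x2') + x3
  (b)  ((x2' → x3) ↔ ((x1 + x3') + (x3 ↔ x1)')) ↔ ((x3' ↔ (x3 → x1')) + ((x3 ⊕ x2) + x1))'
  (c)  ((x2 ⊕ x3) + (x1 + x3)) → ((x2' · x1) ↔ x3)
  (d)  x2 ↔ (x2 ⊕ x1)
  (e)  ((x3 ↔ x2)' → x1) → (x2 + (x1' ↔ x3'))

d

(a) fails at (0,0,0): the formula yields 0, φ is 1.
(b) fails at (0,0,1): the formula yields 0, φ is 1.
(c) fails at (0,0,1): the formula yields 0, φ is 1.
(e) fails at (1,0,1): the formula yields 1, φ is 0.
That leaves (d). Evaluating it on every row reproduces the table of φ exactly.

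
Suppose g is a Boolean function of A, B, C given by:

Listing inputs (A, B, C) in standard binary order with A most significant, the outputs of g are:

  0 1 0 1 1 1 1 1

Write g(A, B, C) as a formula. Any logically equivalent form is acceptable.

The 0-rows are (0,0,0), (0,1,0). Take each as a conjunction (¬A·¬B·¬C, ¬A·B·¬C), form their disjunction, and complement — that gives a formula that is 1 everywhere g is.

g(A, B, C) = ¬(((¬A ∧ ¬B) ∧ ¬C) ∨ ((¬A ∧ B) ∧ ¬C))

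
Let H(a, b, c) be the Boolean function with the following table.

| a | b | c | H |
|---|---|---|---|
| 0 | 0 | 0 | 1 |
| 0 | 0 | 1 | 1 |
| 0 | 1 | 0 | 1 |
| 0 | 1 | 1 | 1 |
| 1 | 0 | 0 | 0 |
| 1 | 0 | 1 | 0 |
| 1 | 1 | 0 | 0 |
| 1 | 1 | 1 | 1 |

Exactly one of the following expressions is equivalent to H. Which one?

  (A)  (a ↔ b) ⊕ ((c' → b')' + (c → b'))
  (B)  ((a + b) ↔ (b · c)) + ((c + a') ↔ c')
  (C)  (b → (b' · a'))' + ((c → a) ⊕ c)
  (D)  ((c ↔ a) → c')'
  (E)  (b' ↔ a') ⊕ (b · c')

B

(A): at (0,0,0) it gives 0, but H = 1 — eliminated.
(C): at (1,0,0) it gives 1, but H = 0 — eliminated.
(D): at (0,0,0) it gives 0, but H = 1 — eliminated.
(E): at (0,1,1) it gives 0, but H = 1 — eliminated.
That leaves (B). Evaluating it on every row reproduces the table of H exactly.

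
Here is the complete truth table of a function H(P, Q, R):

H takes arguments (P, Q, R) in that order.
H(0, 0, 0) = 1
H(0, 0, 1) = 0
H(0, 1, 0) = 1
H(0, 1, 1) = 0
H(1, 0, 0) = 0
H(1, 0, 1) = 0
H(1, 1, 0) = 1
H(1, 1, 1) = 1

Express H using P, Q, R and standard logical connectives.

H(P, Q, R) = ((((not P and not Q) and not R) or ((not P and Q) and not R)) or ((P and Q) and not R)) or ((P and Q) and R)

The 1-rows are (0,0,0), (0,1,0), (1,1,0), (1,1,1). Each contributes one minterm — ¬P·¬Q·¬R; ¬P·Q·¬R; P·Q·¬R; P·Q·R — and their disjunction is a sum-of-products form of H.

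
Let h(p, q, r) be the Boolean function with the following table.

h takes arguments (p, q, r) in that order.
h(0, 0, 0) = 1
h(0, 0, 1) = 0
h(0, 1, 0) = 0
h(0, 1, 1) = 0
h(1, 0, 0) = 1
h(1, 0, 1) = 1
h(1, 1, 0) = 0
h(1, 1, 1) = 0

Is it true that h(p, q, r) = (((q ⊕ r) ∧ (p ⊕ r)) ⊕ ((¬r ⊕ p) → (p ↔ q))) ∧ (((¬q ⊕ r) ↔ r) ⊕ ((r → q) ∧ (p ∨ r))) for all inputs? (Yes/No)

Evaluate (((q ⊕ r) ∧ (p ⊕ r)) ⊕ ((¬r ⊕ p) → (p ↔ q))) ∧ (((¬q ⊕ r) ↔ r) ⊕ ((r → q) ∧ (p ∨ r))) on each row and compare to h:
  p=0, q=0, r=0: formula gives 0, but h = 1 ✗
A single disagreement suffices: at (0,0,0) they differ, so the formula does not compute h.

No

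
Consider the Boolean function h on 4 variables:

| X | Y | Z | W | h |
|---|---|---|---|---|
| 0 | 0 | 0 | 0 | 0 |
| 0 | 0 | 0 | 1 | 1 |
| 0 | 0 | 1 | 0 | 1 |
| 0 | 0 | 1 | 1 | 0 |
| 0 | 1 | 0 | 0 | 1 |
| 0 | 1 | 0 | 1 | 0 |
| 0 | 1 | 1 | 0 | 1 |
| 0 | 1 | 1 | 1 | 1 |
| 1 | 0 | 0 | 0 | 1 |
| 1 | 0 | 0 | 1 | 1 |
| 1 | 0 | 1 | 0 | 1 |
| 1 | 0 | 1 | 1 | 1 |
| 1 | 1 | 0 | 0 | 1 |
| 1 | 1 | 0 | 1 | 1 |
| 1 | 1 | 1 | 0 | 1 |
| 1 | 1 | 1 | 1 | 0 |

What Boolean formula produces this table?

h is 0 on only 4 rows — (0,0,0,0), (0,0,1,1), (0,1,0,1), (1,1,1,1). Writing each as a minterm (¬X·¬Y·¬Z·¬W, ¬X·¬Y·Z·W, ¬X·Y·¬Z·W, X·Y·Z·W) and OR-ing them characterizes exactly where h=0, so h is the negation of that disjunction.

h(X, Y, Z, W) = NOT ((((((NOT X AND NOT Y) AND NOT Z) AND NOT W) OR (((NOT X AND NOT Y) AND Z) AND W)) OR (((NOT X AND Y) AND NOT Z) AND W)) OR (((X AND Y) AND Z) AND W))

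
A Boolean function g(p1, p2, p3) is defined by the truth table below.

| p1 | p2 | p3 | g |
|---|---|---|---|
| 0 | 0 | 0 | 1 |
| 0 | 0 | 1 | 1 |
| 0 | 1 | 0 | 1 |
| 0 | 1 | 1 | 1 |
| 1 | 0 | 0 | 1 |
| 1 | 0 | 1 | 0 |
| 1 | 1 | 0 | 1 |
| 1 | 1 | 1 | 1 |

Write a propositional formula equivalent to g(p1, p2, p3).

g(p1, p2, p3) = ~((p1 & ~p2) & p3)

g is 0 on exactly one input, (1,0,1), whose minterm is p1·¬p2·p3. So g is the negation of that single conjunction.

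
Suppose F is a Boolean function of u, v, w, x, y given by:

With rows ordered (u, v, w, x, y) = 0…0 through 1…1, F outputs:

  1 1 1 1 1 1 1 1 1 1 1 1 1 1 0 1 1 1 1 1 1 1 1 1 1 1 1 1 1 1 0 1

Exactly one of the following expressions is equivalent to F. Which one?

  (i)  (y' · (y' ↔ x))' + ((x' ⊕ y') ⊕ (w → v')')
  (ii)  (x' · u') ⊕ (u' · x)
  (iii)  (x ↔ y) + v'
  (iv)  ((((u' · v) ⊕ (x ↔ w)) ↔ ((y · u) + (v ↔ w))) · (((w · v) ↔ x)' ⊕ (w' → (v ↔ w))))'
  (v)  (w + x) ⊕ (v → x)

i

(ii) disagrees with F on (0,1,1,1,0) (formula → 1, table → 0); rule it out.
(iii) disagrees with F on (0,1,0,0,1) (formula → 0, table → 1); rule it out.
(iv) disagrees with F on (0,0,0,0,0) (formula → 0, table → 1); rule it out.
(v) disagrees with F on (0,0,0,1,0) (formula → 0, table → 1); rule it out.
(i) is the remaining candidate, and it agrees with F on all 32 inputs.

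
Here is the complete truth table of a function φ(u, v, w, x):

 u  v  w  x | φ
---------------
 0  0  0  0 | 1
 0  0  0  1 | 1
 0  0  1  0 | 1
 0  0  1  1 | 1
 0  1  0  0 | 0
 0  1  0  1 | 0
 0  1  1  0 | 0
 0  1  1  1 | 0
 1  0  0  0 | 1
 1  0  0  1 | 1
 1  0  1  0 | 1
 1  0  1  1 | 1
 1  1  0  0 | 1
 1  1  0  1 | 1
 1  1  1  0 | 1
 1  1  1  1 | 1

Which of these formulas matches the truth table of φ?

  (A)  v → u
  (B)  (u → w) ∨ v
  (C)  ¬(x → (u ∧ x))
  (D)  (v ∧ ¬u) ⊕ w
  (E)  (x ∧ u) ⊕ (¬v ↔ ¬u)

(B) fails at (0,1,0,0): the formula yields 1, φ is 0.
(C) fails at (0,0,0,0): the formula yields 0, φ is 1.
(D) fails at (0,0,0,0): the formula yields 0, φ is 1.
(E) fails at (1,0,0,0): the formula yields 0, φ is 1.
Only (A) survives; checking it on all 16 rows confirms it matches φ.

A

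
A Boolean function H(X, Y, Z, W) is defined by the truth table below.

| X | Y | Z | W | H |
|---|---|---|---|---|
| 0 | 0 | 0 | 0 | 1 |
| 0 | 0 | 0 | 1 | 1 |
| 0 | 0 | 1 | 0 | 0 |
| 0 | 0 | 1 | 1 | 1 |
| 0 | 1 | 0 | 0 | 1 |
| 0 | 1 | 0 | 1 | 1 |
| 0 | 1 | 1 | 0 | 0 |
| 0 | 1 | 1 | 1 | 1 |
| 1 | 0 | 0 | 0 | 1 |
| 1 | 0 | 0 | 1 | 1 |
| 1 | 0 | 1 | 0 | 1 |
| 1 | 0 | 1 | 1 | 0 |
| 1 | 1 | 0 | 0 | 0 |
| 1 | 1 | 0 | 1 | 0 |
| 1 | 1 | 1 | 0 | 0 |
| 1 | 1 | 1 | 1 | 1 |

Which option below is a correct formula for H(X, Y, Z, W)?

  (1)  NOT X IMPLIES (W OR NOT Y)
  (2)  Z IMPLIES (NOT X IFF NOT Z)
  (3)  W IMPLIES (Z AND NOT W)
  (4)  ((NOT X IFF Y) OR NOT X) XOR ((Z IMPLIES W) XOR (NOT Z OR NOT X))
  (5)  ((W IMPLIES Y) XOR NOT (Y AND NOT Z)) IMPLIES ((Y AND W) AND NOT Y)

(1) fails at (0,0,1,0): the formula yields 1, H is 0.
(2) fails at (0,0,1,1): the formula yields 0, H is 1.
(3) fails at (0,0,0,1): the formula yields 0, H is 1.
(5) fails at (0,0,0,1): the formula yields 0, H is 1.
(4) is the remaining candidate, and it agrees with H on all 16 inputs.

4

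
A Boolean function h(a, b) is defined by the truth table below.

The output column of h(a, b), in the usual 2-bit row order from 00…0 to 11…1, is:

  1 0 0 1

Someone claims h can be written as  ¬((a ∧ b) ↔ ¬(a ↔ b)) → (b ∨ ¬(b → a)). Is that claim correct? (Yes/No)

Evaluate ¬((a ∧ b) ↔ ¬(a ↔ b)) → (b ∨ ¬(b → a)) on each row and compare to h:
  a=0, b=0: formula gives 1, h = 1 ✓
  a=0, b=1: formula gives 1, but h = 0 ✗
A single disagreement suffices: at (0,1) they differ, so the formula does not compute h.

No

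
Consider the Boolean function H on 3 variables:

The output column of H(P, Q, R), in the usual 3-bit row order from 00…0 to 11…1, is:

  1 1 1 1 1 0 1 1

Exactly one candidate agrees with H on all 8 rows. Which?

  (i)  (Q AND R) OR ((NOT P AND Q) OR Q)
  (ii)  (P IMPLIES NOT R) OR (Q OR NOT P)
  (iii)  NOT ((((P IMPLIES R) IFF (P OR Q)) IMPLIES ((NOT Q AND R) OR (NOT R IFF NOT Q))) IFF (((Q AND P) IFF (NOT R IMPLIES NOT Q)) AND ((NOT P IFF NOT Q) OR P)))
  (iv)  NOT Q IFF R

(i) fails at (0,0,0): the formula yields 0, H is 1.
(iii) fails at (0,1,0): the formula yields 0, H is 1.
(iv) fails at (0,0,0): the formula yields 0, H is 1.
(ii) is the remaining candidate, and it agrees with H on all 8 inputs.

ii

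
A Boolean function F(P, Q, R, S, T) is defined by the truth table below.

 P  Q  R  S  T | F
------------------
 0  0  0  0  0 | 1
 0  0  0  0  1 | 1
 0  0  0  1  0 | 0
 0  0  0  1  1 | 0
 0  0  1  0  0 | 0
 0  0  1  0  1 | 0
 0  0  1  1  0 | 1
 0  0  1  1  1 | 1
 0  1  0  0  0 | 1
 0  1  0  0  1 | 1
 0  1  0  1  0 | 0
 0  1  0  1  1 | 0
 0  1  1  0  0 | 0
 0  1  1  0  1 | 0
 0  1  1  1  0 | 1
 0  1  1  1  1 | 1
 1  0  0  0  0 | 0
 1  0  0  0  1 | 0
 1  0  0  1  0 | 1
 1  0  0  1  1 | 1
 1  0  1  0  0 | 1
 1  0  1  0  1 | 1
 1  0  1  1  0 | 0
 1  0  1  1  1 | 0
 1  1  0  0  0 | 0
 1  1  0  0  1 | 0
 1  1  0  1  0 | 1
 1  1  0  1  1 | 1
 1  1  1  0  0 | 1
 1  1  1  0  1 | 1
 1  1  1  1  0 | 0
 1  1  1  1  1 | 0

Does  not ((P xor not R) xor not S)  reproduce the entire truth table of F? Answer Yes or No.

Evaluate not ((P xor not R) xor not S) on each row and compare to F:
  P=0, Q=0, R=0, S=0, T=0: formula gives 1, F = 1 ✓
  P=0, Q=0, R=0, S=0, T=1: formula gives 1, F = 1 ✓
  P=0, Q=0, R=0, S=1, T=0: formula gives 0, F = 0 ✓
  P=0, Q=0, R=0, S=1, T=1: formula gives 0, F = 0 ✓
  …and likewise for the remaining 28 rows.
All 32 rows match — the expression computes F exactly.

Yes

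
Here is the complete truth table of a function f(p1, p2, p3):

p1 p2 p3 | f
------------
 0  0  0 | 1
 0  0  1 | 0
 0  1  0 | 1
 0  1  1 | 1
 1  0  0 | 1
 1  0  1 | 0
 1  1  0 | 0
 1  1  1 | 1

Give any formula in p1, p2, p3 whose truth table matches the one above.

There are just 3 zero rows: (0,0,1), (1,0,1), (1,1,0). Their minterms are ¬p1·¬p2·p3, p1·¬p2·p3, p1·p2·¬p3; the OR of those covers precisely the 0-outputs, and negating it yields f.

f(p1, p2, p3) = ~((((~p1 & ~p2) & p3) | ((p1 & ~p2) & p3)) | ((p1 & p2) & ~p3))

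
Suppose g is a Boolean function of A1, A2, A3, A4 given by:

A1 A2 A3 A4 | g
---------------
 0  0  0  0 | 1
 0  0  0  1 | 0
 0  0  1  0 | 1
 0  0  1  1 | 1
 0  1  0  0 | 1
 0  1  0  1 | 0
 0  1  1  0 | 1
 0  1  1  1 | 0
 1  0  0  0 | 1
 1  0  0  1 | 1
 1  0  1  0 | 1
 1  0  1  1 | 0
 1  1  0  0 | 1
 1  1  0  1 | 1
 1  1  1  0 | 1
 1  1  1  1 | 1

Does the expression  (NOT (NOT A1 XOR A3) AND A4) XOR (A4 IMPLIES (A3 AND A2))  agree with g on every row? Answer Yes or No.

Check the formula against g row by row:
  A1=0, A2=0, A3=0, A4=0: formula gives 1, g = 1 ✓
  A1=0, A2=0, A3=0, A4=1: formula gives 0, g = 0 ✓
  A1=0, A2=0, A3=1, A4=0: formula gives 1, g = 1 ✓
  A1=0, A2=0, A3=1, A4=1: formula gives 1, g = 1 ✓
  … (the remaining 12 rows also agree.)
Every row agrees, so the formula is equivalent.

Yes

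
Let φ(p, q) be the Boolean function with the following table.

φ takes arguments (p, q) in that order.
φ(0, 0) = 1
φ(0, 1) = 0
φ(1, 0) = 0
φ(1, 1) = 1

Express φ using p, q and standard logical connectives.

The 1-rows are (0,0), (1,1). Each contributes one minterm — ¬p·¬q; p·q — and their disjunction is a sum-of-products form of φ.

φ(p, q) = (~p & ~q) | (p & q)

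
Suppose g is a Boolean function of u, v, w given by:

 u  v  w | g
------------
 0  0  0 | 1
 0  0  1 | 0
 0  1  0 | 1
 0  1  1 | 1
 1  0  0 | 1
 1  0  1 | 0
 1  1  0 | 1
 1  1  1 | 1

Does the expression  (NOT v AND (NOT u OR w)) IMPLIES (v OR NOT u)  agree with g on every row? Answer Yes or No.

No

Check the formula against g row by row:
  u=0, v=0, w=0: formula gives 1, g = 1 ✓
  u=0, v=0, w=1: formula gives 1, but g = 0 ✗
Row (0,0,1) is a counterexample, so the formula is not equivalent to g.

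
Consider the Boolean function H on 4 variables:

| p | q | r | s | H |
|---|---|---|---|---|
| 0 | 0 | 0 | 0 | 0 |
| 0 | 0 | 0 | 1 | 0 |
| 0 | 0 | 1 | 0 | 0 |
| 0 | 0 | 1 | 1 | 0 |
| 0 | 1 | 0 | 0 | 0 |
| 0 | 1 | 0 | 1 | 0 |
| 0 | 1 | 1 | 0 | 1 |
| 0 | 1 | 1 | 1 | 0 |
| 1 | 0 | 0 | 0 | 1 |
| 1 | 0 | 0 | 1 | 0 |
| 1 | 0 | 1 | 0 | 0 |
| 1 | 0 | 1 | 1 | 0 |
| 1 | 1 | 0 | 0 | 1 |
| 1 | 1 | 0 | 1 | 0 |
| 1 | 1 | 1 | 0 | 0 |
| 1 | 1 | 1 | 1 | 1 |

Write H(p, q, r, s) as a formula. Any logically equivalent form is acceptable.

Collect the rows where H=1 — (0,1,1,0), (1,0,0,0), (1,1,0,0), (1,1,1,1) — and write one minterm per row: ¬p·q·r·¬s, p·¬q·¬r·¬s, p·q·¬r·¬s, p·q·r·s. Their union (logical OR) reproduces the table exactly.

H(p, q, r, s) = (((((~p & q) & r) & ~s) | (((p & ~q) & ~r) & ~s)) | (((p & q) & ~r) & ~s)) | (((p & q) & r) & s)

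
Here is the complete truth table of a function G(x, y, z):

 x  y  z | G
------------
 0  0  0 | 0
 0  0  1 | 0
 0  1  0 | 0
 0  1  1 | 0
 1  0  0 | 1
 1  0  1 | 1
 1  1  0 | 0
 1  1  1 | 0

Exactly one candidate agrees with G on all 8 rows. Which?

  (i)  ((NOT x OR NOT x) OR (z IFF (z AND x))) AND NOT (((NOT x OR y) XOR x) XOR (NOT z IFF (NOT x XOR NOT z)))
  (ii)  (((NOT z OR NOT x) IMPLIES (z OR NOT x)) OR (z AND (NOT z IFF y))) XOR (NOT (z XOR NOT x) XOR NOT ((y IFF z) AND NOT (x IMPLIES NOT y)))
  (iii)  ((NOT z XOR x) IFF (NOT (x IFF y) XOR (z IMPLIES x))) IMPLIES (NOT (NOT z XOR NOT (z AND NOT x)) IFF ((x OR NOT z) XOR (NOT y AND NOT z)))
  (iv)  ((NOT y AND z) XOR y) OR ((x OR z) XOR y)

(ii): at (0,0,1) it gives 1, but G = 0 — eliminated.
(iii): at (0,1,0) it gives 1, but G = 0 — eliminated.
(iv): at (0,0,1) it gives 1, but G = 0 — eliminated.
(i) is the remaining candidate, and it agrees with G on all 8 inputs.

i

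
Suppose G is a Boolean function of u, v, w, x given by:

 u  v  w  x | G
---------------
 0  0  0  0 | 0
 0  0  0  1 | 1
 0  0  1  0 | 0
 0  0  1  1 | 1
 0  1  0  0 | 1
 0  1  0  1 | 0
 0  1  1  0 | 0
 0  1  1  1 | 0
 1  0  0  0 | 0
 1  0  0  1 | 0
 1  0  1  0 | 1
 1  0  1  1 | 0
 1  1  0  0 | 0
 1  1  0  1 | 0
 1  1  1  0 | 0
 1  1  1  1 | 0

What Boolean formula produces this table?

Collect the rows where G=1 — (0,0,0,1), (0,0,1,1), (0,1,0,0), (1,0,1,0) — and write one minterm per row: ¬u·¬v·¬w·x, ¬u·¬v·w·x, ¬u·v·¬w·¬x, u·¬v·w·¬x. Their union (logical OR) reproduces the table exactly.

G(u, v, w, x) = (((((¬u ∧ ¬v) ∧ ¬w) ∧ x) ∨ (((¬u ∧ ¬v) ∧ w) ∧ x)) ∨ (((¬u ∧ v) ∧ ¬w) ∧ ¬x)) ∨ (((u ∧ ¬v) ∧ w) ∧ ¬x)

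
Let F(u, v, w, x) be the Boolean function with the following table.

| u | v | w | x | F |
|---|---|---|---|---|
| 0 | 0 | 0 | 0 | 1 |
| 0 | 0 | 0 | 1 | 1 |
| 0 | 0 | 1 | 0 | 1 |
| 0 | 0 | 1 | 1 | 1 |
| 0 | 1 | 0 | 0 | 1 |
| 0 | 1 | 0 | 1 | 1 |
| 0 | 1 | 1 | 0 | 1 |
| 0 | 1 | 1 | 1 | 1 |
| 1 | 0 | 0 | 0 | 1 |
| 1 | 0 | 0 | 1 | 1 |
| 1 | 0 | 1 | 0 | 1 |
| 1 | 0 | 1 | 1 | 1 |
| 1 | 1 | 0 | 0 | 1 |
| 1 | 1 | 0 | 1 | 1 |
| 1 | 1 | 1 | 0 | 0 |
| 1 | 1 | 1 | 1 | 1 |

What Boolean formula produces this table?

F is 0 on exactly one input, (1,1,1,0), whose minterm is u·v·w·¬x. So F is the negation of that single conjunction.

F(u, v, w, x) = ¬(((u ∧ v) ∧ w) ∧ ¬x)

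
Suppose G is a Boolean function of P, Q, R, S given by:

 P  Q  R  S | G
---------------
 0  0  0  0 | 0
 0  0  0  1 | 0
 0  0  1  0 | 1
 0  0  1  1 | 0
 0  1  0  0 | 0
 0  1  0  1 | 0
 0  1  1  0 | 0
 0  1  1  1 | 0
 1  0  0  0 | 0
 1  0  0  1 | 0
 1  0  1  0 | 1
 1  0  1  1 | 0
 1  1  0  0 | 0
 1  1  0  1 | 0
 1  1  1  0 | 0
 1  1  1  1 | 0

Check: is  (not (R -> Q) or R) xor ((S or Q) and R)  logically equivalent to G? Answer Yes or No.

Test each input against both G and the formula:
  P=0, Q=0, R=0, S=0: formula gives 0, G = 0 ✓
  P=0, Q=0, R=0, S=1: formula gives 0, G = 0 ✓
  P=0, Q=0, R=1, S=0: formula gives 1, G = 1 ✓
  P=0, Q=0, R=1, S=1: formula gives 0, G = 0 ✓
  … (the remaining 12 rows also agree.)
All 16 rows match — the expression computes G exactly.

Yes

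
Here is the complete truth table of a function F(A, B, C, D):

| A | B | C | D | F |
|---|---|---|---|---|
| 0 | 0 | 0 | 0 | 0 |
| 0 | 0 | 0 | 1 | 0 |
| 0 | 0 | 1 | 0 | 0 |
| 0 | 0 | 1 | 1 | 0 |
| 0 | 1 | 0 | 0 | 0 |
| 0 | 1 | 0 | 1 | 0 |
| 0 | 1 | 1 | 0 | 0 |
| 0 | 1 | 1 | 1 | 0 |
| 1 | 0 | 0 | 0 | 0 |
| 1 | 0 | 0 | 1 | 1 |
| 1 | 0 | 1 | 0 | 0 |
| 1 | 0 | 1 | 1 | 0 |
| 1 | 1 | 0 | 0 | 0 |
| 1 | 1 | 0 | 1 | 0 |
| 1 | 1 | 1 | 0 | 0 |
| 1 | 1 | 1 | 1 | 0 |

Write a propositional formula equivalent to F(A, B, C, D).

F is 1 on exactly one input, (1,0,0,1), whose minterm is A·¬B·¬C·D. So F is just that conjunction.

F(A, B, C, D) = ((A and not B) and not C) and D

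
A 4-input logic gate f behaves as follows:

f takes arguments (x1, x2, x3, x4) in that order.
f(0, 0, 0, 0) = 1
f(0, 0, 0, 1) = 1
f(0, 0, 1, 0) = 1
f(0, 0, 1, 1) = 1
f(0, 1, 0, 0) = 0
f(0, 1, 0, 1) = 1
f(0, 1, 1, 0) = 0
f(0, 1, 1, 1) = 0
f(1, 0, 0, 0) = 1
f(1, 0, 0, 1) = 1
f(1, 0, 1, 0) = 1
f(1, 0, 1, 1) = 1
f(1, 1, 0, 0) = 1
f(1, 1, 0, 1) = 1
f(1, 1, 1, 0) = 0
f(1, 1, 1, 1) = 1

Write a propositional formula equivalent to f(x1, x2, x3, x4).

f(x1, x2, x3, x4) = ((((((x1' · x2) · x3') · x4') + (((x1' · x2) · x3) · x4')) + (((x1' · x2) · x3) · x4)) + (((x1 · x2) · x3) · x4'))'

f is 0 on only 4 rows — (0,1,0,0), (0,1,1,0), (0,1,1,1), (1,1,1,0). Writing each as a minterm (¬x1·x2·¬x3·¬x4, ¬x1·x2·x3·¬x4, ¬x1·x2·x3·x4, x1·x2·x3·¬x4) and OR-ing them characterizes exactly where f=0, so f is the negation of that disjunction.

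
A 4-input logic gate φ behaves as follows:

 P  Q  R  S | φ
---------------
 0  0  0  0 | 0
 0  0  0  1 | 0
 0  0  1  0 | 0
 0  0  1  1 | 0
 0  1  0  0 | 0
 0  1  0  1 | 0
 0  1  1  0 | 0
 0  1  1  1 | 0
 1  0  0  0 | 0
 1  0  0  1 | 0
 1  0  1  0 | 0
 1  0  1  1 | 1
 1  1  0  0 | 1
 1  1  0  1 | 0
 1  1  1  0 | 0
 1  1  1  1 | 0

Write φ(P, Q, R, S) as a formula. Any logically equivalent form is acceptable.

φ(P, Q, R, S) = (((P · Q') · R) · S) + (((P · Q) · R') · S')

Collect the rows where φ=1 — (1,0,1,1), (1,1,0,0) — and write one minterm per row: P·¬Q·R·S, P·Q·¬R·¬S. Their union (logical OR) reproduces the table exactly.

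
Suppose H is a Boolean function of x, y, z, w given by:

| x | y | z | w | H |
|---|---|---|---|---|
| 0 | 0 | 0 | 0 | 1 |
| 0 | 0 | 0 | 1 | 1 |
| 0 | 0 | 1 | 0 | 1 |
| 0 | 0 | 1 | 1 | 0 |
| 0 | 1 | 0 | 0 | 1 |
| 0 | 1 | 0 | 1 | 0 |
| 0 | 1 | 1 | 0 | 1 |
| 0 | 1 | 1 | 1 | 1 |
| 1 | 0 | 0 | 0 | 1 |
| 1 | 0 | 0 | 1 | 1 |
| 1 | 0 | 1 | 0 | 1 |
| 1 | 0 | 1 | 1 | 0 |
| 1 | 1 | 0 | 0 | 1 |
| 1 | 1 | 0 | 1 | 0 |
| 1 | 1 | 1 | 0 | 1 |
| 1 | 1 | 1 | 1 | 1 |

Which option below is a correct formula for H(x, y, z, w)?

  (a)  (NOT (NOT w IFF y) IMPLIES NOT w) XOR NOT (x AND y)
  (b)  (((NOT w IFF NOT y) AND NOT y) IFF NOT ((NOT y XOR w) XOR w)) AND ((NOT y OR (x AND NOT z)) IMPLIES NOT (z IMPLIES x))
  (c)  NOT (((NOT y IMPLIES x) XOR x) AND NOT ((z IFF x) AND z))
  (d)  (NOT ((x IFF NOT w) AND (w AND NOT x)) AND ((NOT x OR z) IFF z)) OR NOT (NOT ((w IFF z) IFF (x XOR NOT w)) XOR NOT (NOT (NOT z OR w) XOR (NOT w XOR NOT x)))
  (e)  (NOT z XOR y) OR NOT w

(a) fails at (0,0,0,0): the formula yields 0, H is 1.
(b) fails at (0,0,0,0): the formula yields 0, H is 1.
(c) fails at (0,0,1,1): the formula yields 1, H is 0.
(d) fails at (0,0,0,0): the formula yields 0, H is 1.
Only (e) survives; checking it on all 16 rows confirms it matches H.

e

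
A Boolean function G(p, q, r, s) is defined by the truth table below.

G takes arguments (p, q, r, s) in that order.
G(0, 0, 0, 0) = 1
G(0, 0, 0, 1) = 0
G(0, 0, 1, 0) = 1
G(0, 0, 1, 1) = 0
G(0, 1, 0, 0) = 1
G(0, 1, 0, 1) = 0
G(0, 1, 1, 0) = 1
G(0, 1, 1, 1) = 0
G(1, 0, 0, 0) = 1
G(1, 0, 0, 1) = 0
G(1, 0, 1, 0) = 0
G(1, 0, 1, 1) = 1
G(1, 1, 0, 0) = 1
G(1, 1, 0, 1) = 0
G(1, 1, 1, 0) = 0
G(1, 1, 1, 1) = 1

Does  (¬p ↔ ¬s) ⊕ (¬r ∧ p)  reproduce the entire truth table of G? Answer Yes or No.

Yes

Evaluate (¬p ↔ ¬s) ⊕ (¬r ∧ p) on each row and compare to G:
  p=0, q=0, r=0, s=0: formula gives 1, G = 1 ✓
  p=0, q=0, r=0, s=1: formula gives 0, G = 0 ✓
  p=0, q=0, r=1, s=0: formula gives 1, G = 1 ✓
  p=0, q=0, r=1, s=1: formula gives 0, G = 0 ✓
  …and likewise for the remaining 12 rows.
All 16 rows match — the expression computes G exactly.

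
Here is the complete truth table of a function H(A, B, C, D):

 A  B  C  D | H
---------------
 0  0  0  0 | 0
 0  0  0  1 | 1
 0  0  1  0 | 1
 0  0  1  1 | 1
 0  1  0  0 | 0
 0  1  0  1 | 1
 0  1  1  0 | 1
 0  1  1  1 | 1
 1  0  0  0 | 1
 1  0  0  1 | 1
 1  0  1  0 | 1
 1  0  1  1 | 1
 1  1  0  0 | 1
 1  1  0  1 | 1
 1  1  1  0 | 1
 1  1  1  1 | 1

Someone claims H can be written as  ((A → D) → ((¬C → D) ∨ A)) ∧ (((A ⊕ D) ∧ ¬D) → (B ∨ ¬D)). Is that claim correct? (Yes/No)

Test each input against both H and the formula:
  A=0, B=0, C=0, D=0: formula gives 0, H = 0 ✓
  A=0, B=0, C=0, D=1: formula gives 1, H = 1 ✓
  A=0, B=0, C=1, D=0: formula gives 1, H = 1 ✓
  A=0, B=0, C=1, D=1: formula gives 1, H = 1 ✓
  … (the remaining 12 rows also agree.)
No disagreement on any input; they are logically equivalent.

Yes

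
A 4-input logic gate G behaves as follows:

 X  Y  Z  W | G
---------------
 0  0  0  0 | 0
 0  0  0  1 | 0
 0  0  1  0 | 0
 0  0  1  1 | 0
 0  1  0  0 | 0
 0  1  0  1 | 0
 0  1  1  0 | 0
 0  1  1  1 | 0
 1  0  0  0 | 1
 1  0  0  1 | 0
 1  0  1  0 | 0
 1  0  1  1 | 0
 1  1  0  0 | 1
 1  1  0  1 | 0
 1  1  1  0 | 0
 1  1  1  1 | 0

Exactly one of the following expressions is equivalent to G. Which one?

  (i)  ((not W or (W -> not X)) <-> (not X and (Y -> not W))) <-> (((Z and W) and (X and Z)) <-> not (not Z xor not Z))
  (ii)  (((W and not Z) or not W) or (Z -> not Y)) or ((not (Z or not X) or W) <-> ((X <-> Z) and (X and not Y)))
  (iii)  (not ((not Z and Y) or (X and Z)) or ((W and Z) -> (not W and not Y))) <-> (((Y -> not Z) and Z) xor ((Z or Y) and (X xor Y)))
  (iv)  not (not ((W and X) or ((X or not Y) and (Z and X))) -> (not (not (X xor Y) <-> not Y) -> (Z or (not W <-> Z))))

(i): at (0,1,0,1) it gives 1, but G = 0 — eliminated.
(ii): at (0,0,0,0) it gives 1, but G = 0 — eliminated.
(iii): at (0,0,1,0) it gives 1, but G = 0 — eliminated.
(iv) is the remaining candidate, and it agrees with G on all 16 inputs.

iv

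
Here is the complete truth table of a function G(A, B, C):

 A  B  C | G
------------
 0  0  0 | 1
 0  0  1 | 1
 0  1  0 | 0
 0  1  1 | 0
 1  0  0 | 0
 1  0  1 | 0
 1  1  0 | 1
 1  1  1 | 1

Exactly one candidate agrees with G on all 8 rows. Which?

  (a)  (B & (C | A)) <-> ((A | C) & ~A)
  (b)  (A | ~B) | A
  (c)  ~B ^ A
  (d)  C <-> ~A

c

(a): at (0,0,1) it gives 0, but G = 1 — eliminated.
(b): at (1,0,0) it gives 1, but G = 0 — eliminated.
(d): at (0,0,0) it gives 0, but G = 1 — eliminated.
Only (c) survives; checking it on all 8 rows confirms it matches G.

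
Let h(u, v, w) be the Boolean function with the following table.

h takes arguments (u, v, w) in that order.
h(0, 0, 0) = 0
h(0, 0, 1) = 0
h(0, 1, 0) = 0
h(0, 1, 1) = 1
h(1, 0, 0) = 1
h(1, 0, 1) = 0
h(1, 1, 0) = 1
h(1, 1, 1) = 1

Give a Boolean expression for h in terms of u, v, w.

The 1-rows are (0,1,1), (1,0,0), (1,1,0), (1,1,1). Each contributes one minterm — ¬u·v·w; u·¬v·¬w; u·v·¬w; u·v·w — and their disjunction is a sum-of-products form of h.

h(u, v, w) = ((((u' · v) · w) + ((u · v') · w')) + ((u · v) · w')) + ((u · v) · w)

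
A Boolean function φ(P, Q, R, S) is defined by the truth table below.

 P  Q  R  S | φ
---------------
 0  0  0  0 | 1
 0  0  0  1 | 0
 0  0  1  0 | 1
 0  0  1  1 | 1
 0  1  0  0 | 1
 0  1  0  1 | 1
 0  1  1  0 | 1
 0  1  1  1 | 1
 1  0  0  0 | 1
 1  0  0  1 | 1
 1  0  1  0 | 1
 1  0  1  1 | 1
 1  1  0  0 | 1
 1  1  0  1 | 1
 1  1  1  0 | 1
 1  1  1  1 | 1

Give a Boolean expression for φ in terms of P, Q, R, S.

Only row (0,0,0,1) gives 0. So φ is 1 everywhere except there — the complement of the minterm ¬P·¬Q·¬R·S.

φ(P, Q, R, S) = NOT (((NOT P AND NOT Q) AND NOT R) AND S)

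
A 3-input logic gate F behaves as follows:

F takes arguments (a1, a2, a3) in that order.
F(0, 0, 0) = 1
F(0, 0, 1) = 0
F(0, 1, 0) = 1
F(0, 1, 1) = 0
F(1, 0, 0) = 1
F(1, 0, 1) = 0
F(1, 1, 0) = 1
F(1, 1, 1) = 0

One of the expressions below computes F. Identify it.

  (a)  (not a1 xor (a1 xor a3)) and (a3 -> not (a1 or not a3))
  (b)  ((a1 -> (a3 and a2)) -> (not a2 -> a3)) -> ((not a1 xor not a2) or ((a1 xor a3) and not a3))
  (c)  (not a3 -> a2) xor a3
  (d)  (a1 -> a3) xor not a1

a

(b): at (0,1,1) it gives 1, but F = 0 — eliminated.
(c): at (0,0,0) it gives 0, but F = 1 — eliminated.
(d): at (0,0,0) it gives 0, but F = 1 — eliminated.
(a) is the remaining candidate, and it agrees with F on all 8 inputs.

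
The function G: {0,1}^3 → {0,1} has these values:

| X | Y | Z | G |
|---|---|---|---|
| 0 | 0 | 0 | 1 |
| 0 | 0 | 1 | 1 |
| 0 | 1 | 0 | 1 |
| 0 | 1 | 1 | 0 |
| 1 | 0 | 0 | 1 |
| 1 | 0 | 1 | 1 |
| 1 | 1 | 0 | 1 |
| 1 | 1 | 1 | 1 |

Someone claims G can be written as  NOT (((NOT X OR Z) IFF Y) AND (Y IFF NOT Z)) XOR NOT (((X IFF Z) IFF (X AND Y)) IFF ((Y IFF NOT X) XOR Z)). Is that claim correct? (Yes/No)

Check the formula against G row by row:
  X=0, Y=0, Z=0: formula gives 1, G = 1 ✓
  X=0, Y=0, Z=1: formula gives 1, G = 1 ✓
  X=0, Y=1, Z=0: formula gives 1, G = 1 ✓
  X=0, Y=1, Z=1: formula gives 0, G = 0 ✓
  X=1, Y=0, Z=0: formula gives 1, G = 1 ✓
  … (the remaining 3 rows also agree.)
Every row agrees, so the formula is equivalent.

Yes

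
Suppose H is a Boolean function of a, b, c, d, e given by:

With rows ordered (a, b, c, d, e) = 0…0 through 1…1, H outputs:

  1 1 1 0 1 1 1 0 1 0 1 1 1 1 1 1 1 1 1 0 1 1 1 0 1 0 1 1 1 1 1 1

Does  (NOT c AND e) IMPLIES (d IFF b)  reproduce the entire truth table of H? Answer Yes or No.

Evaluate (NOT c AND e) IMPLIES (d IFF b) on each row and compare to H:
  a=0, b=0, c=0, d=0, e=0: formula gives 1, H = 1 ✓
  a=0, b=0, c=0, d=0, e=1: formula gives 1, H = 1 ✓
  a=0, b=0, c=0, d=1, e=0: formula gives 1, H = 1 ✓
  a=0, b=0, c=0, d=1, e=1: formula gives 0, H = 0 ✓
  …
  a=0, b=0, c=1, d=1, e=1: formula gives 1, but H = 0 ✗
A single disagreement suffices: at (0,0,1,1,1) they differ, so the formula does not compute H.

No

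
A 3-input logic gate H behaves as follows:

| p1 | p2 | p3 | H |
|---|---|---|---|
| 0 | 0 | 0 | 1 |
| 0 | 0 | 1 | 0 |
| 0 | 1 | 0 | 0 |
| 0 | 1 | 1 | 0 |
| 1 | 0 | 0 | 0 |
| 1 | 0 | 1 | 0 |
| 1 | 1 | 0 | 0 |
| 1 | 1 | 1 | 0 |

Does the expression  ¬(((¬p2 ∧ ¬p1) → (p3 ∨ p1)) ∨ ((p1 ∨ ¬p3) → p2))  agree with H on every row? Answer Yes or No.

Yes

Evaluate ¬(((¬p2 ∧ ¬p1) → (p3 ∨ p1)) ∨ ((p1 ∨ ¬p3) → p2)) on each row and compare to H:
  p1=0, p2=0, p3=0: formula gives 1, H = 1 ✓
  p1=0, p2=0, p3=1: formula gives 0, H = 0 ✓
  p1=0, p2=1, p3=0: formula gives 0, H = 0 ✓
  p1=0, p2=1, p3=1: formula gives 0, H = 0 ✓
  p1=1, p2=0, p3=0: formula gives 0, H = 0 ✓
  … (the remaining 3 rows also agree.)
No disagreement on any input; they are logically equivalent.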